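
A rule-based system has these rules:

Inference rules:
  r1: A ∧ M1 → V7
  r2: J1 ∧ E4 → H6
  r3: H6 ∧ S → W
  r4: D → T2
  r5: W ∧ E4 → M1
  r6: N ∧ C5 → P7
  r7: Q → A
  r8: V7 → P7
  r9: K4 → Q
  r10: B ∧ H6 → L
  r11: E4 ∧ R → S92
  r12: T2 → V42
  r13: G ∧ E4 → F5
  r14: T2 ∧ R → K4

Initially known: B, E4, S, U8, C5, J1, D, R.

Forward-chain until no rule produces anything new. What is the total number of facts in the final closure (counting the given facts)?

Round 1: r2 [J1 ∧ E4 → H6]; r4 [D → T2]; r11 [E4 ∧ R → S92]. New: H6, T2, S92.
Round 2: r3 [H6 ∧ S → W]; r10 [B ∧ H6 → L]; r12 [T2 → V42]; r14 [T2 ∧ R → K4]. New: W, L, V42, K4.
Round 3: r5 [W ∧ E4 → M1]; r9 [K4 → Q]. New: M1, Q.
Round 4: r7 [Q → A]. New: A.
Round 5: r1 [A ∧ M1 → V7]. New: V7.
Round 6: r8 [V7 → P7]. New: P7.
Closure: {A, B, C5, D, E4, H6, J1, K4, L, M1, P7, Q, R, S, S92, T2, U8, V42, V7, W} — 20 facts.

20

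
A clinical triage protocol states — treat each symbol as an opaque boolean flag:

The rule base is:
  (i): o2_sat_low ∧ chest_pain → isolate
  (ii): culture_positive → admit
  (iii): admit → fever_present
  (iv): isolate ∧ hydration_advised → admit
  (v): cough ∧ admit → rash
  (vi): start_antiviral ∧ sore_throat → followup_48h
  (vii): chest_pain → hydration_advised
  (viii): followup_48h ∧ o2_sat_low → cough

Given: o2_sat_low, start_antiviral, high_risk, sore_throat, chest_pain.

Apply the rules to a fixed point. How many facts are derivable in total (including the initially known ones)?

Round 1: (i) [o2_sat_low ∧ chest_pain → isolate]; (vi) [start_antiviral ∧ sore_throat → followup_48h]; (vii) [chest_pain → hydration_advised]. New: isolate, followup_48h, hydration_advised.
Round 2: (iv) [isolate ∧ hydration_advised → admit]; (viii) [followup_48h ∧ o2_sat_low → cough]. New: admit, cough.
Round 3: (iii) [admit → fever_present]; (v) [cough ∧ admit → rash]. New: fever_present, rash.
Closure: {admit, chest_pain, cough, fever_present, followup_48h, high_risk, hydration_advised, isolate, o2_sat_low, rash, sore_throat, start_antiviral} — 12 facts.

12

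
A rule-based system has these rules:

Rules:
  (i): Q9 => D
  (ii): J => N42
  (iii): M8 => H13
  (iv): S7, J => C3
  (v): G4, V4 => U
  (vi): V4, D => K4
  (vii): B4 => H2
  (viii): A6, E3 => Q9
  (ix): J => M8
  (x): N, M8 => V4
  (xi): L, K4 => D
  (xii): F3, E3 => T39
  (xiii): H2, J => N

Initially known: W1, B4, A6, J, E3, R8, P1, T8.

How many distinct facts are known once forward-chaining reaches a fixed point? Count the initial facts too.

17

[1] (ii) [J => N42]; (vii) [B4 => H2]; (viii) [A6, E3 => Q9]; (ix) [J => M8]. ⇒ new: N42, H2, Q9, M8.
[2] (i) [Q9 => D]; (iii) [M8 => H13]; (xiii) [H2, J => N]. ⇒ new: D, H13, N.
[3] (x) [N, M8 => V4]. ⇒ new: V4.
[4] (vi) [V4, D => K4]. ⇒ new: K4.
Closure: {A6, B4, D, E3, H13, H2, J, K4, M8, N, N42, P1, Q9, R8, T8, V4, W1} — 17 facts.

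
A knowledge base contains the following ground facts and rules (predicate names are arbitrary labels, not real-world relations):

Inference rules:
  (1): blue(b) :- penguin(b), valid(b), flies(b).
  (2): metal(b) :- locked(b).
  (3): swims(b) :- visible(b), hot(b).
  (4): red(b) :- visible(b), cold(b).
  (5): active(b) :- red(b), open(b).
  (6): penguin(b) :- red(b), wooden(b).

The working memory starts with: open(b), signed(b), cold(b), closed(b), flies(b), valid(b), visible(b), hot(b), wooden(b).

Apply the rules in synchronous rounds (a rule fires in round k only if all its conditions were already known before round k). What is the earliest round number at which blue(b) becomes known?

Round 1: (3) [swims(b) :- visible(b), hot(b).]; (4) [red(b) :- visible(b), cold(b).]. New: swims(b), red(b).
Round 2: (5) [active(b) :- red(b), open(b).]; (6) [penguin(b) :- red(b), wooden(b).]. New: active(b), penguin(b).
Round 3: (1) [blue(b) :- penguin(b), valid(b), flies(b).]. New: blue(b).
blue(b) first appears in round 3.

3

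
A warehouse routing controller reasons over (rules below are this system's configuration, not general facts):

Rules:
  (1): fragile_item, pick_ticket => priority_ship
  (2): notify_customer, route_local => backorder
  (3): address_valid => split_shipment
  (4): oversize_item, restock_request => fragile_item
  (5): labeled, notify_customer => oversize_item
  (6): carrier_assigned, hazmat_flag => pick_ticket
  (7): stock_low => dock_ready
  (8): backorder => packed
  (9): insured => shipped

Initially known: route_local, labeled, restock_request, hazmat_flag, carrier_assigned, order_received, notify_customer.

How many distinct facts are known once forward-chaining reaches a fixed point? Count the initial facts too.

Round 1: (2) [notify_customer, route_local => backorder]; (5) [labeled, notify_customer => oversize_item]; (6) [carrier_assigned, hazmat_flag => pick_ticket]. New: backorder, oversize_item, pick_ticket.
Round 2: (4) [oversize_item, restock_request => fragile_item]; (8) [backorder => packed]. New: fragile_item, packed.
Round 3: (1) [fragile_item, pick_ticket => priority_ship]. New: priority_ship.
Closure: {backorder, carrier_assigned, fragile_item, hazmat_flag, labeled, notify_customer, order_received, oversize_item, packed, pick_ticket, priority_ship, restock_request, route_local} — 13 facts.

13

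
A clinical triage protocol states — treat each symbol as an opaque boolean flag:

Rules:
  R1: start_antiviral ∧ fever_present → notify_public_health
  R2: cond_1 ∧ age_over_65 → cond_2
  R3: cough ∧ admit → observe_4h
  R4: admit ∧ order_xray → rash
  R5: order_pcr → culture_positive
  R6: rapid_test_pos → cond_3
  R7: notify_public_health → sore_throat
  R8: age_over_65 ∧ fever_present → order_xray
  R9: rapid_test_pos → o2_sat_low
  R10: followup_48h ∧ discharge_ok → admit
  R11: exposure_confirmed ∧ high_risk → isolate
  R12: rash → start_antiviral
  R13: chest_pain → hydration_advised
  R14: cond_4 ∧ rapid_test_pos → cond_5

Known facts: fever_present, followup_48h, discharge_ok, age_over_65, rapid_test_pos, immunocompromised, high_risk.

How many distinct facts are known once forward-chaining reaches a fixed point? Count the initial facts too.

Round 1: R6 [rapid_test_pos → cond_3]; R8 [age_over_65 ∧ fever_present → order_xray]; R9 [rapid_test_pos → o2_sat_low]; R10 [followup_48h ∧ discharge_ok → admit]. Adds cond_3, order_xray, o2_sat_low, admit.
Round 2: R4 [admit ∧ order_xray → rash]. Adds rash.
Round 3: R12 [rash → start_antiviral]. Adds start_antiviral.
Round 4: R1 [start_antiviral ∧ fever_present → notify_public_health]. Adds notify_public_health.
Round 5: R7 [notify_public_health → sore_throat]. Adds sore_throat.
Closure: {admit, age_over_65, cond_3, discharge_ok, fever_present, followup_48h, high_risk, immunocompromised, notify_public_health, o2_sat_low, order_xray, rapid_test_pos, rash, sore_throat, start_antiviral} — 15 facts.

15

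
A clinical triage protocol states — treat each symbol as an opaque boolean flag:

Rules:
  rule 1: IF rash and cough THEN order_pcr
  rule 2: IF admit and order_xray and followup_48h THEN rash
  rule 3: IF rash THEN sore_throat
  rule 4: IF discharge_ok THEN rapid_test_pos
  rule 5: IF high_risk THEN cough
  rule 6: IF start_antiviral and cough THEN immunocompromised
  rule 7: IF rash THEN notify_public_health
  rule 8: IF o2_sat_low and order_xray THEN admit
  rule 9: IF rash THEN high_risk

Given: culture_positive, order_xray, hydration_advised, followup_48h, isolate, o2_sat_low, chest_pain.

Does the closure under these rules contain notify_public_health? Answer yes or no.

yes

Round 1: rule 8 [IF o2_sat_low and order_xray THEN admit]. Adds admit.
Round 2: rule 2 [IF admit and order_xray and followup_48h THEN rash]. Adds rash.
Round 3: rule 3 [IF rash THEN sore_throat]; rule 7 [IF rash THEN notify_public_health]; rule 9 [IF rash THEN high_risk]. Adds sore_throat, notify_public_health, high_risk.
Round 4: rule 5 [IF high_risk THEN cough]. Adds cough.
Round 5: rule 1 [IF rash and cough THEN order_pcr]. Adds order_pcr.
notify_public_health appears in round 3, so it is derivable.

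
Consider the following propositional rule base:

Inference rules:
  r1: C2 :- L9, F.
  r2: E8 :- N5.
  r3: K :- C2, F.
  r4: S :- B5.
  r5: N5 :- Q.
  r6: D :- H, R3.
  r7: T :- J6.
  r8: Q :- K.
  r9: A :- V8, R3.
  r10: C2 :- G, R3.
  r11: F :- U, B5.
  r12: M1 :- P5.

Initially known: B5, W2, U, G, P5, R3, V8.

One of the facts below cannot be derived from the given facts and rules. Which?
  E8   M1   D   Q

D

Round 1 fires r4, r9, r10, r11, r12, giving S, A, C2, F, M1.
Round 2 fires r3, giving K.
Round 3 fires r8, giving Q.
Round 4 fires r5, giving N5.
Round 5 fires r2, giving E8.
Derived: Q (round 3), E8 (round 5), M1 (round 1). D never appears in any round.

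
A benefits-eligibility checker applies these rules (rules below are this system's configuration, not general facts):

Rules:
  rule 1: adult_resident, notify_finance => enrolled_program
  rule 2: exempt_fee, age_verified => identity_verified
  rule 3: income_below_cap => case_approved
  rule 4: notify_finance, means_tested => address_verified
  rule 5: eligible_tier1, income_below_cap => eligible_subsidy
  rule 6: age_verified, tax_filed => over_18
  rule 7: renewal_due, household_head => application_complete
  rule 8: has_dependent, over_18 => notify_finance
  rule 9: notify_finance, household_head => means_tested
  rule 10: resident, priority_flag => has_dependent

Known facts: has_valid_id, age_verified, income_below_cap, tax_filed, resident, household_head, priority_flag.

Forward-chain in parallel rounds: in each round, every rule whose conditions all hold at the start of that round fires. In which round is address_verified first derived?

Round 1 — rule 3, rule 6, rule 10, derive case_approved, over_18, has_dependent.
Round 2 — rule 8, derive notify_finance.
Round 3 — rule 9, derive means_tested.
Round 4 — rule 4, derive address_verified.
address_verified first appears in round 4.

4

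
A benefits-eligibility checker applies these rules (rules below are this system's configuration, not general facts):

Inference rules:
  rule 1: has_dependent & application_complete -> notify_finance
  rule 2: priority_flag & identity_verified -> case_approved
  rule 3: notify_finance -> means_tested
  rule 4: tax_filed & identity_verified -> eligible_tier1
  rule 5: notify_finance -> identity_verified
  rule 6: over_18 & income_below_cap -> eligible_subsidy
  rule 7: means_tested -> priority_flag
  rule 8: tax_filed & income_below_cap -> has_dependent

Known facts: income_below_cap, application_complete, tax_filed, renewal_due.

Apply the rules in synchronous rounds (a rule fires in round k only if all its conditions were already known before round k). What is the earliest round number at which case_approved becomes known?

Round 1 fires rule 8, giving has_dependent.
Round 2 fires rule 1, giving notify_finance.
Round 3 fires rule 3, rule 5, giving means_tested, identity_verified.
Round 4 fires rule 4, rule 7, giving eligible_tier1, priority_flag.
Round 5 fires rule 2, giving case_approved.
case_approved first appears in round 5.

5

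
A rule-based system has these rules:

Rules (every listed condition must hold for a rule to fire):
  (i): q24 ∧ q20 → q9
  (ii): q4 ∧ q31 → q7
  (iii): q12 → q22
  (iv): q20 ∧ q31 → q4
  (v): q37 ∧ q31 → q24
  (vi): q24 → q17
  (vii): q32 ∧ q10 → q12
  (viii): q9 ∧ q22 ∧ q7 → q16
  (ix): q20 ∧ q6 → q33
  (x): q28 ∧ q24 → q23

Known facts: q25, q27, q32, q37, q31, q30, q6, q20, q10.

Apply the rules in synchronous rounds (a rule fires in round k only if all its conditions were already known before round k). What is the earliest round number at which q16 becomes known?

3

Round 1 — (iv), (v), (vii), (ix), derive q4, q24, q12, q33.
Round 2 — (i), (ii), (iii), (vi), derive q9, q7, q22, q17.
Round 3 — (viii), derive q16.
q16 first appears in round 3.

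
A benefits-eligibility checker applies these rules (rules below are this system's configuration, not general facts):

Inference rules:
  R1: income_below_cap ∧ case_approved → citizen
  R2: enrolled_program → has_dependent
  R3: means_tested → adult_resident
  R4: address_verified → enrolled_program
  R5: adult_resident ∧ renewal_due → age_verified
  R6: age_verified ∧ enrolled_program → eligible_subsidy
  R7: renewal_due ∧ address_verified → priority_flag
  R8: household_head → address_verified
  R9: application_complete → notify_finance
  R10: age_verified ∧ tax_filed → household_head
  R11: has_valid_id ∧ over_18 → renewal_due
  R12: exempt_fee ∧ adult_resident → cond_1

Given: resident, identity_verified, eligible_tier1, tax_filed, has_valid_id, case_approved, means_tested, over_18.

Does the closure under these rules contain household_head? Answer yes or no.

Round 1: R3 [means_tested → adult_resident]; R11 [has_valid_id ∧ over_18 → renewal_due]. Adds adult_resident, renewal_due.
Round 2: R5 [adult_resident ∧ renewal_due → age_verified]. Adds age_verified.
Round 3: R10 [age_verified ∧ tax_filed → household_head]. Adds household_head.
Round 4: R8 [household_head → address_verified]. Adds address_verified.
Round 5: R4 [address_verified → enrolled_program]; R7 [renewal_due ∧ address_verified → priority_flag]. Adds enrolled_program, priority_flag.
Round 6: R2 [enrolled_program → has_dependent]; R6 [age_verified ∧ enrolled_program → eligible_subsidy]. Adds has_dependent, eligible_subsidy.
household_head appears in round 3, so it is derivable.

yes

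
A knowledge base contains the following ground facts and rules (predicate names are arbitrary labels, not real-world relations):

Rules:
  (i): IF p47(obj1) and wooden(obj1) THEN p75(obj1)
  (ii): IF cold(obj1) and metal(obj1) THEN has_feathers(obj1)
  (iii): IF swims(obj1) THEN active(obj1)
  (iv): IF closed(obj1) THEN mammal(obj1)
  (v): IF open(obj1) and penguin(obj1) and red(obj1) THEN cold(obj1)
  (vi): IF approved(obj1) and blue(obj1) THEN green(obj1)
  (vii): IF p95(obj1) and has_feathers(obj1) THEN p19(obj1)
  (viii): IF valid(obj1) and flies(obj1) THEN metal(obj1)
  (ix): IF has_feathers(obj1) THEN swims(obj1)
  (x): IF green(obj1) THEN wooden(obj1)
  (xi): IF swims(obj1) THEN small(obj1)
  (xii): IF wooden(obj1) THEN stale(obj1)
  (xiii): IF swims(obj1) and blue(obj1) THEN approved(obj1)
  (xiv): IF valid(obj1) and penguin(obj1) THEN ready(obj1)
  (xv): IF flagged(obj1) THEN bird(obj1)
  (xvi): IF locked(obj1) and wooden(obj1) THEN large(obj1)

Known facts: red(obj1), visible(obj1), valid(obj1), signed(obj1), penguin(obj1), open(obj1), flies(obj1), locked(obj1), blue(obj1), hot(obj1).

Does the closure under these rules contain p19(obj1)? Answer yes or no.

Round 1 — (v), (viii), (xiv), derive cold(obj1), metal(obj1), ready(obj1).
Round 2 — (ii), derive has_feathers(obj1).
Round 3 — (ix), derive swims(obj1).
Round 4 — (iii), (xi), (xiii), derive active(obj1), small(obj1), approved(obj1).
Round 5 — (vi), derive green(obj1).
Round 6 — (x), derive wooden(obj1).
Round 7 — (xii), (xvi), derive stale(obj1), large(obj1).
Fixed point reached. p19(obj1) is concluded only by (vii); (vii) needs p95(obj1) (never derived).

no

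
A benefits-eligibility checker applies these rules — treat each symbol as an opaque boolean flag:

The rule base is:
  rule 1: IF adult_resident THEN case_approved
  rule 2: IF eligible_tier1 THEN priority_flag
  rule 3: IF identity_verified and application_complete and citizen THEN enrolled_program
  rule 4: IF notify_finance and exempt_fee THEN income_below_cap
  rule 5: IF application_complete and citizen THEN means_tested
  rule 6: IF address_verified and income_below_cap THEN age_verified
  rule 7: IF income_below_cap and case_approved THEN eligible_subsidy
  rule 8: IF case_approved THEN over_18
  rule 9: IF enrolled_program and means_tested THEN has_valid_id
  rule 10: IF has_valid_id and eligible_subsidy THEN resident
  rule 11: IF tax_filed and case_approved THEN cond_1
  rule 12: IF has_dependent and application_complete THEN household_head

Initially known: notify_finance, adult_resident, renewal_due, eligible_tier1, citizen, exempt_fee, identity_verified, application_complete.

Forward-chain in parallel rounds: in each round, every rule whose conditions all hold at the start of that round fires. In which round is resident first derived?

[1] rule 1 [IF adult_resident THEN case_approved]; rule 2 [IF eligible_tier1 THEN priority_flag]; rule 3 [IF identity_verified and application_complete and citizen THEN enrolled_program]; rule 4 [IF notify_finance and exempt_fee THEN income_below_cap]; rule 5 [IF application_complete and citizen THEN means_tested]. ⇒ new: case_approved, priority_flag, enrolled_program, income_below_cap, means_tested.
[2] rule 7 [IF income_below_cap and case_approved THEN eligible_subsidy]; rule 8 [IF case_approved THEN over_18]; rule 9 [IF enrolled_program and means_tested THEN has_valid_id]. ⇒ new: eligible_subsidy, over_18, has_valid_id.
[3] rule 10 [IF has_valid_id and eligible_subsidy THEN resident]. ⇒ new: resident.
resident first appears in round 3.

3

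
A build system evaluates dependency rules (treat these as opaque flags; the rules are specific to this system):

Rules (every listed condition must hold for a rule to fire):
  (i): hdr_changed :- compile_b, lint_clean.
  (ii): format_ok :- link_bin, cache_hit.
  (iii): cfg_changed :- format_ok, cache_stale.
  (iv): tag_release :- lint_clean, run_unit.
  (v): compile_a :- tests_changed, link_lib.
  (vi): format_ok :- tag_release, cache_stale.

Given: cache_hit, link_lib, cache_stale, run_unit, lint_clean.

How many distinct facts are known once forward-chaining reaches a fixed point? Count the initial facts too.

8

Round 1 — (iv), derive tag_release.
Round 2 — (vi), derive format_ok.
Round 3 — (iii), derive cfg_changed.
Closure: {cache_hit, cache_stale, cfg_changed, format_ok, link_lib, lint_clean, run_unit, tag_release} — 8 facts.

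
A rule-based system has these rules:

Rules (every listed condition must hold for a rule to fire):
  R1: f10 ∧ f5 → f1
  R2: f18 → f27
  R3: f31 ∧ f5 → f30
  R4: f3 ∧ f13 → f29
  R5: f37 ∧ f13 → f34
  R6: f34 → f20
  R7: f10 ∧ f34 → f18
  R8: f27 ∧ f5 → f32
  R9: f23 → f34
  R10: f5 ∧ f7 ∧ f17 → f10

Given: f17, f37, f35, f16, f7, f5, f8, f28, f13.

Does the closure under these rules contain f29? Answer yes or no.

no

Round 1 fires R5, R10, giving f34, f10.
Round 2 fires R1, R6, R7, giving f1, f20, f18.
Round 3 fires R2, giving f27.
Round 4 fires R8, giving f32.
Fixed point reached. f29 is concluded only by R4; R4 needs f3 (never derived).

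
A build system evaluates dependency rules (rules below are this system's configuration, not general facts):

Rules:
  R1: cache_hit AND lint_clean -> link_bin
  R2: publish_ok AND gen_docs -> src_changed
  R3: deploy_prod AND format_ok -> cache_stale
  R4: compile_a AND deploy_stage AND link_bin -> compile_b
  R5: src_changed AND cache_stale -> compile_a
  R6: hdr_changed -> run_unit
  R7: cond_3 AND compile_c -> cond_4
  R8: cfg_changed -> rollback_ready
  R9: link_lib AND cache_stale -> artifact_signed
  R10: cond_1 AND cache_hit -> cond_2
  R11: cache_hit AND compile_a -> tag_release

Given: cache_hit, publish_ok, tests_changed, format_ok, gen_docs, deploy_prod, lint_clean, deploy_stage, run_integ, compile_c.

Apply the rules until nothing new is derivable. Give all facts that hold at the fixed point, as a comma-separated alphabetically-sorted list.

Round 1: R1 [cache_hit AND lint_clean -> link_bin]; R2 [publish_ok AND gen_docs -> src_changed]; R3 [deploy_prod AND format_ok -> cache_stale]. New: link_bin, src_changed, cache_stale.
Round 2: R5 [src_changed AND cache_stale -> compile_a]. New: compile_a.
Round 3: R4 [compile_a AND deploy_stage AND link_bin -> compile_b]; R11 [cache_hit AND compile_a -> tag_release]. New: compile_b, tag_release.

cache_hit, cache_stale, compile_a, compile_b, compile_c, deploy_prod, deploy_stage, format_ok, gen_docs, link_bin, lint_clean, publish_ok, run_integ, src_changed, tag_release, tests_changed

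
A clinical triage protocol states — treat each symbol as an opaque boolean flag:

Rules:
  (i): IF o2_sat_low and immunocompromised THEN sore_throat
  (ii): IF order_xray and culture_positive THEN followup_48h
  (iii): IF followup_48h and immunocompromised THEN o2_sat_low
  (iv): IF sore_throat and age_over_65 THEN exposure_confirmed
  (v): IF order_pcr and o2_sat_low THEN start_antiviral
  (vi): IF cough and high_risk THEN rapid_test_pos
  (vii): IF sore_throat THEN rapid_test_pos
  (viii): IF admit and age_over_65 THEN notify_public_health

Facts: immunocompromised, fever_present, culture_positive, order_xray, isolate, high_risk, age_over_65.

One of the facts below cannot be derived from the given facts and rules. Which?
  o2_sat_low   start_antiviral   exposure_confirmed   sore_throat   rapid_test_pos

Round 1 — (ii), derive followup_48h.
Round 2 — (iii), derive o2_sat_low.
Round 3 — (i), derive sore_throat.
Round 4 — (iv), (vii), derive exposure_confirmed, rapid_test_pos.
Derived: rapid_test_pos (round 4), sore_throat (round 3), o2_sat_low (round 2), exposure_confirmed (round 4). start_antiviral never appears in any round.

start_antiviral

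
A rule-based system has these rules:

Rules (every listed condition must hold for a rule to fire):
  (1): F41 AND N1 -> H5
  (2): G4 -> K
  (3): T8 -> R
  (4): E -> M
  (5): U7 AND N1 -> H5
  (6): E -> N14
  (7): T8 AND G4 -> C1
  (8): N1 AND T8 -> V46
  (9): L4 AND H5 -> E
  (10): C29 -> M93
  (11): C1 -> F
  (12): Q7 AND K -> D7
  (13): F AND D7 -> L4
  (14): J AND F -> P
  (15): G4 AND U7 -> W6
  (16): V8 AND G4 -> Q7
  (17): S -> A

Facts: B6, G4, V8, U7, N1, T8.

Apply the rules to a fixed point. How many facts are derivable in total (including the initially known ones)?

Round 1: (2) [G4 -> K]; (3) [T8 -> R]; (5) [U7 AND N1 -> H5]; (7) [T8 AND G4 -> C1]; (8) [N1 AND T8 -> V46]; (15) [G4 AND U7 -> W6]; (16) [V8 AND G4 -> Q7]. New: K, R, H5, C1, V46, W6, Q7.
Round 2: (11) [C1 -> F]; (12) [Q7 AND K -> D7]. New: F, D7.
Round 3: (13) [F AND D7 -> L4]. New: L4.
Round 4: (9) [L4 AND H5 -> E]. New: E.
Round 5: (4) [E -> M]; (6) [E -> N14]. New: M, N14.
Closure: {B6, C1, D7, E, F, G4, H5, K, L4, M, N1, N14, Q7, R, T8, U7, V46, V8, W6} — 19 facts.

19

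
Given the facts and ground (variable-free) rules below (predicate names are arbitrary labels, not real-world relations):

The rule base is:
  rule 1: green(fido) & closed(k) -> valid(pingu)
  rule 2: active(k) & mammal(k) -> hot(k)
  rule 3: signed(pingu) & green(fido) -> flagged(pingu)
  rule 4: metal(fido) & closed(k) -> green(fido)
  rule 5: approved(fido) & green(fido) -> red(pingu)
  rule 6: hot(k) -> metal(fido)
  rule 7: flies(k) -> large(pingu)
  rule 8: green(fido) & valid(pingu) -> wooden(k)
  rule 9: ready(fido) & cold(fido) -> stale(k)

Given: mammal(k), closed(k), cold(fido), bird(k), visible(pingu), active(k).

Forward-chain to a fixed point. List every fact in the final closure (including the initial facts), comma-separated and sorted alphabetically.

Round 1 — rule 2, derive hot(k).
Round 2 — rule 6, derive metal(fido).
Round 3 — rule 4, derive green(fido).
Round 4 — rule 1, derive valid(pingu).
Round 5 — rule 8, derive wooden(k).

active(k), bird(k), closed(k), cold(fido), green(fido), hot(k), mammal(k), metal(fido), valid(pingu), visible(pingu), wooden(k)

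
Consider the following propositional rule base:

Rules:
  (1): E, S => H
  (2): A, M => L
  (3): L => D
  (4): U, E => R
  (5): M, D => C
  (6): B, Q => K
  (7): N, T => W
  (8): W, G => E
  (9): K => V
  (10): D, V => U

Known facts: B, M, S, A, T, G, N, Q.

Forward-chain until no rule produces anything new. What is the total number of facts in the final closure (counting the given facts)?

[1] (2) [A, M => L]; (6) [B, Q => K]; (7) [N, T => W]. ⇒ new: L, K, W.
[2] (3) [L => D]; (8) [W, G => E]; (9) [K => V]. ⇒ new: D, E, V.
[3] (1) [E, S => H]; (5) [M, D => C]; (10) [D, V => U]. ⇒ new: H, C, U.
[4] (4) [U, E => R]. ⇒ new: R.
Closure: {A, B, C, D, E, G, H, K, L, M, N, Q, R, S, T, U, V, W} — 18 facts.

18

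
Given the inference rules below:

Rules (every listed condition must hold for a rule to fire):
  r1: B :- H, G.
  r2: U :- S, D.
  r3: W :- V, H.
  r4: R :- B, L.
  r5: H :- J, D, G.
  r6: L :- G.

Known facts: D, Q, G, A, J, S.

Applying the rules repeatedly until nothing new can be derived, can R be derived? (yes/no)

yes

Round 1 — r2, r5, r6, derive U, H, L.
Round 2 — r1, derive B.
Round 3 — r4, derive R.
R appears in round 3, so it is derivable.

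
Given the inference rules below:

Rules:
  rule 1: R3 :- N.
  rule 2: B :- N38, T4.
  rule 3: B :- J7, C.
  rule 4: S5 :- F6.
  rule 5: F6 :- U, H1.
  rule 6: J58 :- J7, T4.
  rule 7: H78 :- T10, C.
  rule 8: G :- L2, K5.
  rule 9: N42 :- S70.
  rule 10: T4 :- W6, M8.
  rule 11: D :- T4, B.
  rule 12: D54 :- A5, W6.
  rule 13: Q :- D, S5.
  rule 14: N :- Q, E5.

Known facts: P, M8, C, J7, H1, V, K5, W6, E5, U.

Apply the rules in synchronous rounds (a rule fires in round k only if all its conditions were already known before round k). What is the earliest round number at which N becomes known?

[1] rule 3 [B :- J7, C.]; rule 5 [F6 :- U, H1.]; rule 10 [T4 :- W6, M8.]. ⇒ new: B, F6, T4.
[2] rule 4 [S5 :- F6.]; rule 6 [J58 :- J7, T4.]; rule 11 [D :- T4, B.]. ⇒ new: S5, J58, D.
[3] rule 13 [Q :- D, S5.]. ⇒ new: Q.
[4] rule 14 [N :- Q, E5.]. ⇒ new: N.
N first appears in round 4.

4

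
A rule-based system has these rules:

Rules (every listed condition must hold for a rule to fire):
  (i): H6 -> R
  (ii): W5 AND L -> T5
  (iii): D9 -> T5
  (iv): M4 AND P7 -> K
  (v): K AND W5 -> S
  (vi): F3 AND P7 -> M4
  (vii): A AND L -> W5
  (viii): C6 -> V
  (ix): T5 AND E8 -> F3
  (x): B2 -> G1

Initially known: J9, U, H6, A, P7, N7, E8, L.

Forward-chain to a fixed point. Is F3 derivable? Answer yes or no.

yes

Round 1 — (i), (vii), derive R, W5.
Round 2 — (ii), derive T5.
Round 3 — (ix), derive F3.
Round 4 — (vi), derive M4.
Round 5 — (iv), derive K.
Round 6 — (v), derive S.
F3 appears in round 3, so it is derivable.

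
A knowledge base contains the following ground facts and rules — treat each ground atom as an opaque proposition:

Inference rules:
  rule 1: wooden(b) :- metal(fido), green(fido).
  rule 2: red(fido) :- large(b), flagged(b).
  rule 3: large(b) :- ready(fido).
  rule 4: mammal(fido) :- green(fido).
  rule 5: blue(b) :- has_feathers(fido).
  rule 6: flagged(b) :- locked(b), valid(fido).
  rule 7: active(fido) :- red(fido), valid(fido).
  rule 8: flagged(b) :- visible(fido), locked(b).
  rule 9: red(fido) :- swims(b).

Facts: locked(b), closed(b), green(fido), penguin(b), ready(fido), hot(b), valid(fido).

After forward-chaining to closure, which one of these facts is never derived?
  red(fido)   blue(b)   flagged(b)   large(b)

Round 1: rule 3 [large(b) :- ready(fido).]; rule 4 [mammal(fido) :- green(fido).]; rule 6 [flagged(b) :- locked(b), valid(fido).]. New: large(b), mammal(fido), flagged(b).
Round 2: rule 2 [red(fido) :- large(b), flagged(b).]. New: red(fido).
Round 3: rule 7 [active(fido) :- red(fido), valid(fido).]. New: active(fido).
Derived: flagged(b) (round 1), large(b) (round 1), red(fido) (round 2). blue(b) never appears in any round.

blue(b)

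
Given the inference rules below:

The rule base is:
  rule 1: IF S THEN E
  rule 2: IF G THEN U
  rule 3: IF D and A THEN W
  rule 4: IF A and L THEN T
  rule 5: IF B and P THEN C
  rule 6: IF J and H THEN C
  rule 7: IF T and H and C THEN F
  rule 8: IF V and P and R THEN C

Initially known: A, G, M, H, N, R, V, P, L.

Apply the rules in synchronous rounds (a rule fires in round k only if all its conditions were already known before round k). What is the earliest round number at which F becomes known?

[1] rule 2 [IF G THEN U]; rule 4 [IF A and L THEN T]; rule 8 [IF V and P and R THEN C]. ⇒ new: U, T, C.
[2] rule 7 [IF T and H and C THEN F]. ⇒ new: F.
F first appears in round 2.

2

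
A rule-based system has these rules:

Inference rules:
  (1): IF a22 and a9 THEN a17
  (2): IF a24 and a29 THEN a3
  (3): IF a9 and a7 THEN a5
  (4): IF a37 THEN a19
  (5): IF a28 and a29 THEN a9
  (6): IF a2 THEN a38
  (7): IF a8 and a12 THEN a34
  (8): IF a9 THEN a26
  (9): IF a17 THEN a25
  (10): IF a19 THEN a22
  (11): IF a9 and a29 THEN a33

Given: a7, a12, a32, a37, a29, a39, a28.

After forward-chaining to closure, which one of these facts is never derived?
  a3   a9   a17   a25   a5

a3

Round 1: (4) [IF a37 THEN a19]; (5) [IF a28 and a29 THEN a9]. New: a19, a9.
Round 2: (3) [IF a9 and a7 THEN a5]; (8) [IF a9 THEN a26]; (10) [IF a19 THEN a22]; (11) [IF a9 and a29 THEN a33]. New: a5, a26, a22, a33.
Round 3: (1) [IF a22 and a9 THEN a17]. New: a17.
Round 4: (9) [IF a17 THEN a25]. New: a25.
Derived: a17 (round 3), a25 (round 4), a9 (round 1), a5 (round 2). a3 never appears in any round.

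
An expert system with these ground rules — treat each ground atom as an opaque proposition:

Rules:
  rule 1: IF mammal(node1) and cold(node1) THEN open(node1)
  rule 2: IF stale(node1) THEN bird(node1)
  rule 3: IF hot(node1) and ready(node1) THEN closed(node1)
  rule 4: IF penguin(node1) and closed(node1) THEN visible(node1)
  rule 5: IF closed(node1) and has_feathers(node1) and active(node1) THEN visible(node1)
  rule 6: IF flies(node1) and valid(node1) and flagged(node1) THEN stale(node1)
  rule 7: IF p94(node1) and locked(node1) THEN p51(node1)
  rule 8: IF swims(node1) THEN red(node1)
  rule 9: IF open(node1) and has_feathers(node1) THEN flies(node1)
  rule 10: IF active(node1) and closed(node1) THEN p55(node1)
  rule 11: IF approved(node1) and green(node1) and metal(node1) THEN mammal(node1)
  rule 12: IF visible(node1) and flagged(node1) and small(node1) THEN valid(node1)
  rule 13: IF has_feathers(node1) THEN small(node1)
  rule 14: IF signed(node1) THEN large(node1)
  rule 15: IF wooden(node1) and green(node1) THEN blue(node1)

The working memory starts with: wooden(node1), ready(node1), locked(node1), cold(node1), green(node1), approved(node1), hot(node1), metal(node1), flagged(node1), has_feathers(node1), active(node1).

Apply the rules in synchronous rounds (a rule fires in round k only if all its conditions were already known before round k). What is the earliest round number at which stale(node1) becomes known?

Round 1: rule 3 [IF hot(node1) and ready(node1) THEN closed(node1)]; rule 11 [IF approved(node1) and green(node1) and metal(node1) THEN mammal(node1)]; rule 13 [IF has_feathers(node1) THEN small(node1)]; rule 15 [IF wooden(node1) and green(node1) THEN blue(node1)]. New: closed(node1), mammal(node1), small(node1), blue(node1).
Round 2: rule 1 [IF mammal(node1) and cold(node1) THEN open(node1)]; rule 5 [IF closed(node1) and has_feathers(node1) and active(node1) THEN visible(node1)]; rule 10 [IF active(node1) and closed(node1) THEN p55(node1)]. New: open(node1), visible(node1), p55(node1).
Round 3: rule 9 [IF open(node1) and has_feathers(node1) THEN flies(node1)]; rule 12 [IF visible(node1) and flagged(node1) and small(node1) THEN valid(node1)]. New: flies(node1), valid(node1).
Round 4: rule 6 [IF flies(node1) and valid(node1) and flagged(node1) THEN stale(node1)]. New: stale(node1).
stale(node1) first appears in round 4.

4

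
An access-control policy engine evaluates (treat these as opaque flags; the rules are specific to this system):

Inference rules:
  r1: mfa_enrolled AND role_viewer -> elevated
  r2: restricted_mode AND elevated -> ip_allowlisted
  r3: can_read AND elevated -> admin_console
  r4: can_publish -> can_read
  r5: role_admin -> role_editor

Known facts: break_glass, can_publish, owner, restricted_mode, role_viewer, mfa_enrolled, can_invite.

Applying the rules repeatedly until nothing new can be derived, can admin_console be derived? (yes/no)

Round 1 fires r1, r4, giving elevated, can_read.
Round 2 fires r2, r3, giving ip_allowlisted, admin_console.
admin_console appears in round 2, so it is derivable.

yes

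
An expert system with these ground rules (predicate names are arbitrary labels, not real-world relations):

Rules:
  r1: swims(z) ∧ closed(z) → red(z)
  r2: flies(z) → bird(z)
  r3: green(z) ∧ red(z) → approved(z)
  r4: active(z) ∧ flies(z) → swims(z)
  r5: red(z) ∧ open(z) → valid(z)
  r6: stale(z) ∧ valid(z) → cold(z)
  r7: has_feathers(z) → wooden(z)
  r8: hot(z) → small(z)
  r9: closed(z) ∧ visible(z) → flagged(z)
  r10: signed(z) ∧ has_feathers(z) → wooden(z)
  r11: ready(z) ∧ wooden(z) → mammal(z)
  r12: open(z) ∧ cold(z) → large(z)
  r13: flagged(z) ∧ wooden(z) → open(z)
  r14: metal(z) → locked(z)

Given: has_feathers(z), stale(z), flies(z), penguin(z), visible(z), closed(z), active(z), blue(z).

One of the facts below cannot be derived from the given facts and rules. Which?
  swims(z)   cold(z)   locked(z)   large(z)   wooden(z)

Round 1: r2 [flies(z) → bird(z)]; r4 [active(z) ∧ flies(z) → swims(z)]; r7 [has_feathers(z) → wooden(z)]; r9 [closed(z) ∧ visible(z) → flagged(z)]. Adds bird(z), swims(z), wooden(z), flagged(z).
Round 2: r1 [swims(z) ∧ closed(z) → red(z)]; r13 [flagged(z) ∧ wooden(z) → open(z)]. Adds red(z), open(z).
Round 3: r5 [red(z) ∧ open(z) → valid(z)]. Adds valid(z).
Round 4: r6 [stale(z) ∧ valid(z) → cold(z)]. Adds cold(z).
Round 5: r12 [open(z) ∧ cold(z) → large(z)]. Adds large(z).
Derived: swims(z) (round 1), wooden(z) (round 1), cold(z) (round 4), large(z) (round 5). locked(z) never appears in any round.

locked(z)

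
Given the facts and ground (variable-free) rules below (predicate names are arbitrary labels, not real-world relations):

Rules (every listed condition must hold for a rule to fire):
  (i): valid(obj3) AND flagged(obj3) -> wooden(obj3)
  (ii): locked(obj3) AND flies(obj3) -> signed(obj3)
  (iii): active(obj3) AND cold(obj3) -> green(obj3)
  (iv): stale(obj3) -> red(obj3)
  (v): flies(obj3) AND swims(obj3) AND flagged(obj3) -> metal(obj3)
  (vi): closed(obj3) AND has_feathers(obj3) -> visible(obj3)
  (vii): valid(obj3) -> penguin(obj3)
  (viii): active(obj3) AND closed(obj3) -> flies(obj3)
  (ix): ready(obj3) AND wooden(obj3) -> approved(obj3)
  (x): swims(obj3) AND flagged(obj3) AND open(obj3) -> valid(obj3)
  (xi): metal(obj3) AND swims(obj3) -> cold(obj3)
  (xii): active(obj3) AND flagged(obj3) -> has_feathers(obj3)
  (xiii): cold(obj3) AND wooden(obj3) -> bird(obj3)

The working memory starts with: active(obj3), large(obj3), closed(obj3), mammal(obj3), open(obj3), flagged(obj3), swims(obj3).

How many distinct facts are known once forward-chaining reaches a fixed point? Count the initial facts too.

17

[1] (viii) [active(obj3) AND closed(obj3) -> flies(obj3)]; (x) [swims(obj3) AND flagged(obj3) AND open(obj3) -> valid(obj3)]; (xii) [active(obj3) AND flagged(obj3) -> has_feathers(obj3)]. ⇒ new: flies(obj3), valid(obj3), has_feathers(obj3).
[2] (i) [valid(obj3) AND flagged(obj3) -> wooden(obj3)]; (v) [flies(obj3) AND swims(obj3) AND flagged(obj3) -> metal(obj3)]; (vi) [closed(obj3) AND has_feathers(obj3) -> visible(obj3)]; (vii) [valid(obj3) -> penguin(obj3)]. ⇒ new: wooden(obj3), metal(obj3), visible(obj3), penguin(obj3).
[3] (xi) [metal(obj3) AND swims(obj3) -> cold(obj3)]. ⇒ new: cold(obj3).
[4] (iii) [active(obj3) AND cold(obj3) -> green(obj3)]; (xiii) [cold(obj3) AND wooden(obj3) -> bird(obj3)]. ⇒ new: green(obj3), bird(obj3).
Closure: {active(obj3), bird(obj3), closed(obj3), cold(obj3), flagged(obj3), flies(obj3), green(obj3), has_feathers(obj3), large(obj3), mammal(obj3), metal(obj3), open(obj3), penguin(obj3), swims(obj3), valid(obj3), visible(obj3), wooden(obj3)} — 17 facts.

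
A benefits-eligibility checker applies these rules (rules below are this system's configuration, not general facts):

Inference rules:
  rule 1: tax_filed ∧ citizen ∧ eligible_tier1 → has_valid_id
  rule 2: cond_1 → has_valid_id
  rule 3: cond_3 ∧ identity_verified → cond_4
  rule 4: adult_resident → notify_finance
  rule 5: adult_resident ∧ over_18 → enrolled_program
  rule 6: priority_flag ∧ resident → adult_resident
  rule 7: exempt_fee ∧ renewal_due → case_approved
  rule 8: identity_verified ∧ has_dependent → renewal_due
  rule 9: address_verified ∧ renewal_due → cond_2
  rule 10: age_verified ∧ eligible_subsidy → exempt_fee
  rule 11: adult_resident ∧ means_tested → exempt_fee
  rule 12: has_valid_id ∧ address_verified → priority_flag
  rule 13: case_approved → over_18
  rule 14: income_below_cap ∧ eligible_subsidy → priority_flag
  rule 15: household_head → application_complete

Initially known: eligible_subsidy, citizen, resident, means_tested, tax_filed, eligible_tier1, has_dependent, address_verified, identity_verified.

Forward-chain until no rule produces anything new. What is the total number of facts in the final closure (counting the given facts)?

Round 1: rule 1 [tax_filed ∧ citizen ∧ eligible_tier1 → has_valid_id]; rule 8 [identity_verified ∧ has_dependent → renewal_due]. New: has_valid_id, renewal_due.
Round 2: rule 9 [address_verified ∧ renewal_due → cond_2]; rule 12 [has_valid_id ∧ address_verified → priority_flag]. New: cond_2, priority_flag.
Round 3: rule 6 [priority_flag ∧ resident → adult_resident]. New: adult_resident.
Round 4: rule 4 [adult_resident → notify_finance]; rule 11 [adult_resident ∧ means_tested → exempt_fee]. New: notify_finance, exempt_fee.
Round 5: rule 7 [exempt_fee ∧ renewal_due → case_approved]. New: case_approved.
Round 6: rule 13 [case_approved → over_18]. New: over_18.
Round 7: rule 5 [adult_resident ∧ over_18 → enrolled_program]. New: enrolled_program.
Closure: {address_verified, adult_resident, case_approved, citizen, cond_2, eligible_subsidy, eligible_tier1, enrolled_program, exempt_fee, has_dependent, has_valid_id, identity_verified, means_tested, notify_finance, over_18, priority_flag, renewal_due, resident, tax_filed} — 19 facts.

19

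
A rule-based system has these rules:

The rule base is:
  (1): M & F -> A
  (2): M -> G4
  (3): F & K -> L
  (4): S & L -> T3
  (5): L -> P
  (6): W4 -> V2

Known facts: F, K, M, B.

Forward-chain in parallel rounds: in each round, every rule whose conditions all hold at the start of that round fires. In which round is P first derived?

2

Round 1 — (1), (2), (3), derive A, G4, L.
Round 2 — (5), derive P.
P first appears in round 2.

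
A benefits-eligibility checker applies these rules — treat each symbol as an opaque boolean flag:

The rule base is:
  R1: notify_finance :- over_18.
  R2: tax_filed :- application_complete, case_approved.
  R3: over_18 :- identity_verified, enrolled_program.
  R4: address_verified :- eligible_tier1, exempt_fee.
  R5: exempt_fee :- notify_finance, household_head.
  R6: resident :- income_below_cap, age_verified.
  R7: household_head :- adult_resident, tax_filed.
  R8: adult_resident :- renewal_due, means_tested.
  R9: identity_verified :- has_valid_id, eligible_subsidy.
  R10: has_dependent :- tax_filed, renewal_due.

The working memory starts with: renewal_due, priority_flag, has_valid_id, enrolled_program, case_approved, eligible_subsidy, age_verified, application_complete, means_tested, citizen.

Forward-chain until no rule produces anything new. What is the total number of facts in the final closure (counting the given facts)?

18

Round 1: R2 [tax_filed :- application_complete, case_approved.]; R8 [adult_resident :- renewal_due, means_tested.]; R9 [identity_verified :- has_valid_id, eligible_subsidy.]. Adds tax_filed, adult_resident, identity_verified.
Round 2: R3 [over_18 :- identity_verified, enrolled_program.]; R7 [household_head :- adult_resident, tax_filed.]; R10 [has_dependent :- tax_filed, renewal_due.]. Adds over_18, household_head, has_dependent.
Round 3: R1 [notify_finance :- over_18.]. Adds notify_finance.
Round 4: R5 [exempt_fee :- notify_finance, household_head.]. Adds exempt_fee.
Closure: {adult_resident, age_verified, application_complete, case_approved, citizen, eligible_subsidy, enrolled_program, exempt_fee, has_dependent, has_valid_id, household_head, identity_verified, means_tested, notify_finance, over_18, priority_flag, renewal_due, tax_filed} — 18 facts.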